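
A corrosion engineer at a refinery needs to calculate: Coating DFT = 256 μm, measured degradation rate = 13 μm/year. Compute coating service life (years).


Service life = thickness / degradation rate
Life = 256 / 13 = 19.7 years

19.7 years


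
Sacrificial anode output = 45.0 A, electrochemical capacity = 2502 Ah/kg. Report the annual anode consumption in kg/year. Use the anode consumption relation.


Annual consumption = current * hours per year / capacity
Rate = 45.0 * 8760 / 2502 = 157.6 kg/year

157.6 kg/year


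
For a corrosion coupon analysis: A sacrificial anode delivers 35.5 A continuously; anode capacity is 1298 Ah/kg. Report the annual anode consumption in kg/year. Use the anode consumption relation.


Annual consumption = current * hours per year / capacity
Rate = 35.5 * 8760 / 1298 = 239.6 kg/year

239.6 kg/year


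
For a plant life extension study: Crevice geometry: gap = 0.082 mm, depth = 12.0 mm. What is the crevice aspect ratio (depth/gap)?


Aspect ratio = depth / gap
Ratio = 12.0 / 0.082 = 146.3

146.3


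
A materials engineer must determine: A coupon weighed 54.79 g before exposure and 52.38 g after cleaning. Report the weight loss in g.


Weight loss = initial − final
WL = 54.79 − 52.38 = 2.41 g

2.41 g


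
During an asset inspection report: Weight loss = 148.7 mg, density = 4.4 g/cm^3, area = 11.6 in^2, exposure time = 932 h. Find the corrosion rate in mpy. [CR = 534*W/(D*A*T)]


Apply the mpy weight-loss relation: CR = 534 * W / (D * A * T)
Numerator: 534 * 148.7 = 79405.8
Denominator: 4.4 * 11.6 * 932 = 47569.28
CR = 79405.8 / 47569.28 = 1.6693 mpy

1.6693 mpy


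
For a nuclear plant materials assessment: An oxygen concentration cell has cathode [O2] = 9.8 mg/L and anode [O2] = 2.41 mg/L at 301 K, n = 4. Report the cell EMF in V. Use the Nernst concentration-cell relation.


Apply the Nernst concentration-cell relation: E = (RT/nF)*ln(C_cathode/C_anode)
RT/nF = 8.314*301/(4*96485) = 0.0064842 V
ln(9.8/2.41) = 1.40276
E = 0.0064842 * 1.40276 = 0.0091 V

0.0091 V


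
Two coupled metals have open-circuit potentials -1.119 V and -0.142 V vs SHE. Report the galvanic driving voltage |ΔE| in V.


Driving voltage is the absolute potential difference.
|ΔE| = |-1.119 − (-0.142)| = 0.977 V

0.977 V


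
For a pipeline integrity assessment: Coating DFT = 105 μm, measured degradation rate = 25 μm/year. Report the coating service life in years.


Service life = thickness / degradation rate
Life = 105 / 25 = 4.2 years

4.2 years


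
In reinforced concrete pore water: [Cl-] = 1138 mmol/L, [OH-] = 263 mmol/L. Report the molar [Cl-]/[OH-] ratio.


Threshold parameter = [Cl-] / [OH-] (molar basis; both in mmol/L, so units cancel)
Ratio = 1138 / 263 = 4.33

4.33


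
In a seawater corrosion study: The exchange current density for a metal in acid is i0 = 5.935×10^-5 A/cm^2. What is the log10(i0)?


i0 = 5.935×10^-5 A/cm^2
log10(i0) = -4.227

-4.227


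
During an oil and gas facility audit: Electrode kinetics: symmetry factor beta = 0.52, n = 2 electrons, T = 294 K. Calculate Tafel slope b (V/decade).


Apply the Tafel slope relation: b = 2.303*R*T/(beta*n*F)
Numerator: 2.303 * 8.314 * 294 = 5629.26
Denominator: 0.52 * 2 * 96485 = 100344.4
b = 5629.26 / 100344.4 = 0.056 V/decade

0.056 V/decade


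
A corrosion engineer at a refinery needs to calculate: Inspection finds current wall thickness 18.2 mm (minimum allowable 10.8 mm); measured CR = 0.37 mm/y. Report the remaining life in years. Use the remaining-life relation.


Apply the remaining-life relation: RL = (t_current − t_min) / CR
RL = (18.2 − 10.8) / 0.37 = 7.4 / 0.37 = 20.0 years

20.0 years


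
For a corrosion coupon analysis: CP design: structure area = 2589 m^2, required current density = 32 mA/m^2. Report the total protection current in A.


I = area * current density, then convert mA → A (÷1000)
I = 2589 * 32 / 1000 = 82.85 A

82.85 A


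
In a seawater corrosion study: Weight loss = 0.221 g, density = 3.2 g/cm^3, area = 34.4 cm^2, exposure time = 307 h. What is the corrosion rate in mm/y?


Apply the mm/y weight-loss relation: CR = 87600 * W / (D * A * T)
Numerator: 87600 * 0.221 = 19359.6
Denominator: 3.2 * 34.4 * 307 = 33794.56
CR = 19359.6 / 33794.56 = 0.57286 mm/y

0.57286 mm/y


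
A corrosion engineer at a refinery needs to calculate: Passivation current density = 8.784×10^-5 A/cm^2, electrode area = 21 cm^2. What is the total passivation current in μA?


I = i_pass * A, then convert A → μA (×10^6)
I = 8.784×10^-5 * 21 * 10^6 = 1844.64 μA

1844.64 μA


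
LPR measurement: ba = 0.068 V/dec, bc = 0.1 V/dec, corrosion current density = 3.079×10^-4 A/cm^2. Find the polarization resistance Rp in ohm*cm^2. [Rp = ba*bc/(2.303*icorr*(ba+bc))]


Apply the Stern-Geary equation: Rp = ba*bc / (2.303*icorr*(ba+bc))
ba*bc = 0.068*0.1 = 0.0068
ba+bc = 0.168; 2.303*icorr*(ba+bc) = 2.303*3.079×10^-4*0.168 = 1.1912774×10^-4
Rp = 0.0068 / 1.1912774×10^-4 = 57.1 ohm*cm^2

57.1 ohm*cm^2


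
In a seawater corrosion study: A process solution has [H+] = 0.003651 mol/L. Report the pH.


pH = −log10[H+]
pH = −log10(0.003651) = 2.44

2.44


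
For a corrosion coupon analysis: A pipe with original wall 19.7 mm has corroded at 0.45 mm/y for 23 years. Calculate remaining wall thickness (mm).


Remaining wall = original − CR × time
t = 19.7 − 0.45*23 = 19.7 − 10.35 = 9.35 mm

9.35 mm


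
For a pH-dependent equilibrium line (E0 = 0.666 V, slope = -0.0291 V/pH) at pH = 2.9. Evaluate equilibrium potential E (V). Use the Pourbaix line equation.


Apply the Pourbaix line equation: E = E0 + slope*pH
E = 0.666 + (-0.0291)*2.9 = 0.666 + (-0.08439) = 0.58161 V
Rounded to 3 decimal places: E = 0.582 V

0.582 V


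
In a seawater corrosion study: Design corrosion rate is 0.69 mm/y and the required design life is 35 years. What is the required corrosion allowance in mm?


Corrosion allowance = CR × design life
CA = 0.69 * 35 = 24.15 mm

24.15 mm


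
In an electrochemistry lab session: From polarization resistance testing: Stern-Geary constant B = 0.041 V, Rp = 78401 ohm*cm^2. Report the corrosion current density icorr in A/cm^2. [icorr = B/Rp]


Apply the Stern-Geary relation: icorr = B / Rp
icorr = 0.041 / 78401 = 5.23×10^-7 A/cm^2

5.23×10^-7 A/cm^2


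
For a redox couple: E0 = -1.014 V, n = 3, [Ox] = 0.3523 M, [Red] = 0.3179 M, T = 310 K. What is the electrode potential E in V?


Apply the Nernst equation: E = E0 + (RT/nF)*ln([Ox]/[Red])
Step 1: RT/nF = 8.314*310/(3*96485) = 0.00890411 V
Step 2: [Ox]/[Red] = 0.3523/0.3179 = 1.10821
Step 3: ln(1.10821) = 0.102746
Step 4: correction = 0.00890411 * 0.102746 = 0.0009 V
E = -1.014 + 0.0009 = -1.0131 V

-1.0131 V


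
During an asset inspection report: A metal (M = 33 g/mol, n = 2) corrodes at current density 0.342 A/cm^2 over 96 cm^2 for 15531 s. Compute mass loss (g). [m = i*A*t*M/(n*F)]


Apply Faraday's law: m = i*A*t*M / (n*F)
Total charge passed Q = i*A*t = 0.342*96*15531 = 509913.792 C
m = Q*M/(n*F) = 509913.792*33/(2*96485) = 87.2009 g

87.2009 g


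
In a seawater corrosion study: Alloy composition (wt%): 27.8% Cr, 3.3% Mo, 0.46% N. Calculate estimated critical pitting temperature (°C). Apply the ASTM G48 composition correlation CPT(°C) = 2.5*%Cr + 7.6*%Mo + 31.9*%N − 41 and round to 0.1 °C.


Apply the ASTM G48 empirical CPT estimate: CPT(°C) = 2.5*%Cr + 7.6*%Mo + 31.9*%N − 41
2.5*27.8 = 69.5; 7.6*3.3 = 25.08; 31.9*0.46 = 14.674
CPT = 69.5 + 25.08 + 14.674 − 41 = 68.254 °C
Rounded to 0.1 °C: CPT ≈ 68.3 °C

68.3 °C


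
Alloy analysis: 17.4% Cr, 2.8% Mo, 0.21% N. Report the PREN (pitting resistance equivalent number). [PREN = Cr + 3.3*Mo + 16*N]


Apply the PREN formula: PREN = Cr + 3.3*Mo + 16*N
PREN = 17.4 + 3.3*2.8 + 16*0.21
PREN = 17.4 + 9.24 + 3.36 = 30.0

30.0


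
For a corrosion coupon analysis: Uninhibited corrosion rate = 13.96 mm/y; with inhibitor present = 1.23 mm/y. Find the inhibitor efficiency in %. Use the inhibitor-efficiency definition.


Apply the inhibitor-efficiency definition: IE = (CR_blank − CR_inh)/CR_blank × 100
IE = (13.96 − 1.23) / 13.96 × 100
IE = 12.73 / 13.96 × 100 = 91.2 %

91.2 %


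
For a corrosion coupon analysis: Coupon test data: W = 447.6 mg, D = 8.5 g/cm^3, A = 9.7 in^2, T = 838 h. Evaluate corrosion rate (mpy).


Apply the mpy weight-loss relation: CR = 534 * W / (D * A * T)
Numerator: 534 * 447.6 = 239018.4
Denominator: 8.5 * 9.7 * 838 = 69093.1
CR = 239018.4 / 69093.1 = 3.45937 mpy

3.45937 mpy


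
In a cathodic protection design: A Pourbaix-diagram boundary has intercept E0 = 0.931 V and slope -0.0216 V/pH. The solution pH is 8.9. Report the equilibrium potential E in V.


Apply the Pourbaix line equation: E = E0 + slope*pH
E = 0.931 + (-0.0216)*8.9 = 0.931 + (-0.19224) = 0.73876 V
Rounded to 3 decimal places: E = 0.739 V

0.739 V


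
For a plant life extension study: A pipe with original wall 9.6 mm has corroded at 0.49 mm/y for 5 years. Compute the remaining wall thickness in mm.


Remaining wall = original − CR × time
t = 9.6 − 0.49*5 = 9.6 − 2.45 = 7.15 mm

7.15 mm


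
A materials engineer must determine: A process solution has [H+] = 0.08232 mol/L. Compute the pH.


pH = −log10[H+]
pH = −log10(0.08232) = 1.08

1.08


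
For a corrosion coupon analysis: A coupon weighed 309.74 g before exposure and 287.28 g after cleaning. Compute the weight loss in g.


Weight loss = initial − final
WL = 309.74 − 287.28 = 22.46 g

22.46 g


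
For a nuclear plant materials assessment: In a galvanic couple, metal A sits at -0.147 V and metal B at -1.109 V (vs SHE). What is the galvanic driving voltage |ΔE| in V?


Driving voltage is the absolute potential difference.
|ΔE| = |-0.147 − (-1.109)| = 0.962 V

0.962 V


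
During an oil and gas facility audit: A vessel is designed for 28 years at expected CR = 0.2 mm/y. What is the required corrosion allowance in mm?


Corrosion allowance = CR × design life
CA = 0.2 * 28 = 5.6 mm

5.6 mm


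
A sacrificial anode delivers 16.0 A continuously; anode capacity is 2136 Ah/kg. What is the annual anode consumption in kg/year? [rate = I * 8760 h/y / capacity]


Annual consumption = current * hours per year / capacity
Rate = 16.0 * 8760 / 2136 = 65.6 kg/year

65.6 kg/year


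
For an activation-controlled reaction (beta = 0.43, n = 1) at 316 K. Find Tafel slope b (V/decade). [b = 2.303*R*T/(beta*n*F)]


Apply the Tafel slope relation: b = 2.303*R*T/(beta*n*F)
Numerator: 2.303 * 8.314 * 316 = 6050.5
Denominator: 0.43 * 1 * 96485 = 41488.55
b = 6050.5 / 41488.55 = 0.146 V/decade

0.146 V/decade


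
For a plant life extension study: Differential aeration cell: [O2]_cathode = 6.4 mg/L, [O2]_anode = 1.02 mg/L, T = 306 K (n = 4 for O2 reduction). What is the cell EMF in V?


Apply the Nernst concentration-cell relation: E = (RT/nF)*ln(C_cathode/C_anode)
RT/nF = 8.314*306/(4*96485) = 0.00659192 V
ln(6.4/1.02) = 1.8365
E = 0.00659192 * 1.8365 = 0.01211 V

0.01211 V


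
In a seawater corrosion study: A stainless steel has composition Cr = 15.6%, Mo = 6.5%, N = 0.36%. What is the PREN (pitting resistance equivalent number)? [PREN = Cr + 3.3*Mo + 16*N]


Apply the PREN formula: PREN = Cr + 3.3*Mo + 16*N
PREN = 15.6 + 3.3*6.5 + 16*0.36
PREN = 15.6 + 21.45 + 5.76 = 42.81

42.81


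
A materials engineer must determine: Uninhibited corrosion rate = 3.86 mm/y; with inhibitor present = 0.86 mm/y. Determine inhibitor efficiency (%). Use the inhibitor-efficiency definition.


Apply the inhibitor-efficiency definition: IE = (CR_blank − CR_inh)/CR_blank × 100
IE = (3.86 − 0.86) / 3.86 × 100
IE = 3.0 / 3.86 × 100 = 77.7 %

77.7 %


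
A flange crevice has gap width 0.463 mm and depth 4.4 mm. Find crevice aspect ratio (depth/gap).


Aspect ratio = depth / gap
Ratio = 4.4 / 0.463 = 9.5

9.5


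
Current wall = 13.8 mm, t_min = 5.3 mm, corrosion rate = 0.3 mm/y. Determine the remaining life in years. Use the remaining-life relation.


Apply the remaining-life relation: RL = (t_current − t_min) / CR
RL = (13.8 − 5.3) / 0.3 = 8.5 / 0.3 = 28.3 years

28.3 years


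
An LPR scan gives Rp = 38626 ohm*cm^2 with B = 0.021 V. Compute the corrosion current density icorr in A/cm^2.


Apply the Stern-Geary relation: icorr = B / Rp
icorr = 0.021 / 38626 = 5.437×10^-7 A/cm^2

5.437×10^-7 A/cm^2


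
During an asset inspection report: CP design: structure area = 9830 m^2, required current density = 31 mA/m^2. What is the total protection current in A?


I = area * current density, then convert mA → A (÷1000)
I = 9830 * 31 / 1000 = 304.73 A

304.73 A


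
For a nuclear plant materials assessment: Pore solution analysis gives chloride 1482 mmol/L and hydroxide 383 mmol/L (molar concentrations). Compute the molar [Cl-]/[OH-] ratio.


Threshold parameter = [Cl-] / [OH-] (molar basis; both in mmol/L, so units cancel)
Ratio = 1482 / 383 = 3.87

3.87


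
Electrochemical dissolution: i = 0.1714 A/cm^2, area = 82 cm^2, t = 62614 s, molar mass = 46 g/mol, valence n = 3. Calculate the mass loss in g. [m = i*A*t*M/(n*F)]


Apply Faraday's law: m = i*A*t*M / (n*F)
Total charge passed Q = i*A*t = 0.1714*82*62614 = 880027.2472 C
m = Q*M/(n*F) = 880027.2472*46/(3*96485) = 139.85336 g

139.85336 g


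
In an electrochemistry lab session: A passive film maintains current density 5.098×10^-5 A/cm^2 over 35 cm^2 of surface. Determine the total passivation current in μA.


I = i_pass * A, then convert A → μA (×10^6)
I = 5.098×10^-5 * 35 * 10^6 = 1784.3 μA

1784.3 μA


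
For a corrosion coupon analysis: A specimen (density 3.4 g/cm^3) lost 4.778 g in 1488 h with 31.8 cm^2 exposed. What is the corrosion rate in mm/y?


Apply the mm/y weight-loss relation: CR = 87600 * W / (D * A * T)
Numerator: 87600 * 4.778 = 418552.8
Denominator: 3.4 * 31.8 * 1488 = 160882.56
CR = 418552.8 / 160882.56 = 2.601605 mm/y

2.601605 mm/y


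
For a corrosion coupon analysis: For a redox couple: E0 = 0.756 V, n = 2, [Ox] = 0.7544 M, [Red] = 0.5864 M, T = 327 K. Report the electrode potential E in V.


Apply the Nernst equation: E = E0 + (RT/nF)*ln([Ox]/[Red])
Step 1: RT/nF = 8.314*327/(2*96485) = 0.0140886 V
Step 2: [Ox]/[Red] = 0.7544/0.5864 = 1.286494
Step 3: ln(1.286494) = 0.251921
Step 4: correction = 0.0140886 * 0.251921 = 0.004 V
E = 0.756 + 0.004 = 0.76 V

0.76 V


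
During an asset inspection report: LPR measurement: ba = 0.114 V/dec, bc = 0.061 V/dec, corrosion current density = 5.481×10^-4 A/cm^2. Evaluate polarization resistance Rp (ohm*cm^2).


Apply the Stern-Geary equation: Rp = ba*bc / (2.303*icorr*(ba+bc))
ba*bc = 0.114*0.061 = 0.006954
ba+bc = 0.175; 2.303*icorr*(ba+bc) = 2.303*5.481×10^-4*0.175 = 2.20898×10^-4
Rp = 0.006954 / 2.20898×10^-4 = 31.5 ohm*cm^2

31.5 ohm*cm^2


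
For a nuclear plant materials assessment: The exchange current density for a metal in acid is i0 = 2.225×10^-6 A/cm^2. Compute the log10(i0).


i0 = 2.225×10^-6 A/cm^2
log10(i0) = -5.653

-5.653


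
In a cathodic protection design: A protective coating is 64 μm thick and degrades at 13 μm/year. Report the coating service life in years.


Service life = thickness / degradation rate
Life = 64 / 13 = 4.9 years

4.9 years


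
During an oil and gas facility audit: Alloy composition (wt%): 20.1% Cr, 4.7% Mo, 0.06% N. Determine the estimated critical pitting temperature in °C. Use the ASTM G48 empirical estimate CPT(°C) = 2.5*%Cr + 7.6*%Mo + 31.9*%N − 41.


Apply the ASTM G48 empirical CPT estimate: CPT(°C) = 2.5*%Cr + 7.6*%Mo + 31.9*%N − 41
2.5*20.1 = 50.25; 7.6*4.7 = 35.72; 31.9*0.06 = 1.914
CPT = 50.25 + 35.72 + 1.914 − 41 = 46.884 °C
Rounded to 0.1 °C: CPT ≈ 46.9 °C

46.9 °C


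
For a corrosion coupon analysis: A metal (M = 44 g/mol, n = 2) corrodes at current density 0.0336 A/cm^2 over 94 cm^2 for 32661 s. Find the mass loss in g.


Apply Faraday's law: m = i*A*t*M / (n*F)
Total charge passed Q = i*A*t = 0.0336*94*32661 = 103156.5024 C
m = Q*M/(n*F) = 103156.5024*44/(2*96485) = 23.5212 g

23.5212 g


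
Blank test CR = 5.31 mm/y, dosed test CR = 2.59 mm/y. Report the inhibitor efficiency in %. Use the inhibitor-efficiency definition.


Apply the inhibitor-efficiency definition: IE = (CR_blank − CR_inh)/CR_blank × 100
IE = (5.31 − 2.59) / 5.31 × 100
IE = 2.72 / 5.31 × 100 = 51.2 %

51.2 %


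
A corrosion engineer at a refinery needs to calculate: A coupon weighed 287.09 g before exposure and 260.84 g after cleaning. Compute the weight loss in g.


Weight loss = initial − final
WL = 287.09 − 260.84 = 26.25 g

26.25 g


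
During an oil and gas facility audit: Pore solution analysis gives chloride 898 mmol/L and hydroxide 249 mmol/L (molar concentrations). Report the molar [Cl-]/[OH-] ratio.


Threshold parameter = [Cl-] / [OH-] (molar basis; both in mmol/L, so units cancel)
Ratio = 898 / 249 = 3.61

3.61


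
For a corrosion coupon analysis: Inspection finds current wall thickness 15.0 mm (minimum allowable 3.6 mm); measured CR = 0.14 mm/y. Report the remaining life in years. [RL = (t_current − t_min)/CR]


Apply the remaining-life relation: RL = (t_current − t_min) / CR
RL = (15.0 − 3.6) / 0.14 = 11.4 / 0.14 = 81.4 years

81.4 years


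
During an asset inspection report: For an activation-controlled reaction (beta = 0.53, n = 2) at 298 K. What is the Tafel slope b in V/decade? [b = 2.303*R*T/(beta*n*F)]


Apply the Tafel slope relation: b = 2.303*R*T/(beta*n*F)
Numerator: 2.303 * 8.314 * 298 = 5705.85
Denominator: 0.53 * 2 * 96485 = 102274.1
b = 5705.85 / 102274.1 = 0.0558 V/decade

0.0558 V/decade


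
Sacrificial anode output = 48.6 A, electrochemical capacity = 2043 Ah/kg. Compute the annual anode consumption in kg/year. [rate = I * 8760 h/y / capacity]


Annual consumption = current * hours per year / capacity
Rate = 48.6 * 8760 / 2043 = 208.4 kg/year

208.4 kg/year


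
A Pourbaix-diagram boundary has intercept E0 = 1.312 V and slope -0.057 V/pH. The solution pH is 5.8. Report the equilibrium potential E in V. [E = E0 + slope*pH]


Apply the Pourbaix line equation: E = E0 + slope*pH
E = 1.312 + (-0.057)*5.8 = 1.312 + (-0.3306) = 0.9814 V
Rounded to 4 decimal places: E = 0.9814 V

0.9814 V


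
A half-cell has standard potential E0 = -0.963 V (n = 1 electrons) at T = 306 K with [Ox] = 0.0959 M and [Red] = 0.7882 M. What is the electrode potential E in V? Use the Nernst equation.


Apply the Nernst equation: E = E0 + (RT/nF)*ln([Ox]/[Red])
Step 1: RT/nF = 8.314*306/(1*96485) = 0.02636766 V
Step 2: [Ox]/[Red] = 0.0959/0.7882 = 0.12167
Step 3: ln(0.12167) = -2.106443
Step 4: correction = 0.02636766 * -2.106443 = -0.056 V
E = -0.963 + -0.056 = -1.019 V

-1.019 V


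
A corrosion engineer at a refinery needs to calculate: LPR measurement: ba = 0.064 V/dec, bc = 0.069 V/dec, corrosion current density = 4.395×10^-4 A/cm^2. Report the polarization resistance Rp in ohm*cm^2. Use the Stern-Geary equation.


Apply the Stern-Geary equation: Rp = ba*bc / (2.303*icorr*(ba+bc))
ba*bc = 0.064*0.069 = 0.004416
ba+bc = 0.133; 2.303*icorr*(ba+bc) = 2.303*4.395×10^-4*0.133 = 1.3461841×10^-4
Rp = 0.004416 / 1.3461841×10^-4 = 32.8 ohm*cm^2

32.8 ohm*cm^2


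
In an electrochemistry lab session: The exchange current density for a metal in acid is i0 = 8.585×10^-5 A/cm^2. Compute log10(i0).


i0 = 8.585×10^-5 A/cm^2
log10(i0) = -4.066

-4.066


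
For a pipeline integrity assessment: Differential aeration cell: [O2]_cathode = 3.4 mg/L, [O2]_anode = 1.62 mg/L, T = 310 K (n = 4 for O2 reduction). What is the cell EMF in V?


Apply the Nernst concentration-cell relation: E = (RT/nF)*ln(C_cathode/C_anode)
RT/nF = 8.314*310/(4*96485) = 0.00667808 V
ln(3.4/1.62) = 0.74135
E = 0.00667808 * 0.74135 = 0.00495 V

0.00495 V


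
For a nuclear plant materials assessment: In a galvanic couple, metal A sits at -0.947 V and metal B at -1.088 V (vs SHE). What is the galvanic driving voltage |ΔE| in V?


Driving voltage is the absolute potential difference.
|ΔE| = |-0.947 − (-1.088)| = 0.141 V

0.141 V


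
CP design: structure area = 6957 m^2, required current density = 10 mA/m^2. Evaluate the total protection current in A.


I = area * current density, then convert mA → A (÷1000)
I = 6957 * 10 / 1000 = 69.57 A

69.57 A


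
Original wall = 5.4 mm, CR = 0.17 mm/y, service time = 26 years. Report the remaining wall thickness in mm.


Remaining wall = original − CR × time
t = 5.4 − 0.17*26 = 5.4 − 4.42 = 0.98 mm

0.98 mm


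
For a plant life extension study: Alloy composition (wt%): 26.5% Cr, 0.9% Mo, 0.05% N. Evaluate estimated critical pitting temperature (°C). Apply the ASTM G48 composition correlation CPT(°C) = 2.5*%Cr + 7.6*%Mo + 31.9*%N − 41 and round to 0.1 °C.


Apply the ASTM G48 empirical CPT estimate: CPT(°C) = 2.5*%Cr + 7.6*%Mo + 31.9*%N − 41
2.5*26.5 = 66.25; 7.6*0.9 = 6.84; 31.9*0.05 = 1.595
CPT = 66.25 + 6.84 + 1.595 − 41 = 33.685 °C
Rounded to 0.1 °C: CPT ≈ 33.7 °C

33.7 °C


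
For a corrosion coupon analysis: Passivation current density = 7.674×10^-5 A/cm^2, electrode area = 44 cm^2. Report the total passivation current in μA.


I = i_pass * A, then convert A → μA (×10^6)
I = 7.674×10^-5 * 44 * 10^6 = 3376.56 μA

3376.56 μA


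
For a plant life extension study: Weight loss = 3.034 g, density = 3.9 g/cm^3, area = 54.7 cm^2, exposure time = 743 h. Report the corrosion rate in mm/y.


Apply the mm/y weight-loss relation: CR = 87600 * W / (D * A * T)
Numerator: 87600 * 3.034 = 265778.4
Denominator: 3.9 * 54.7 * 743 = 158504.19
CR = 265778.4 / 158504.19 = 1.6768 mm/y

1.6768 mm/y


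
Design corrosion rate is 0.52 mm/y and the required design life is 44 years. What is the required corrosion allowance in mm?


Corrosion allowance = CR × design life
CA = 0.52 * 44 = 22.88 mm

22.88 mm


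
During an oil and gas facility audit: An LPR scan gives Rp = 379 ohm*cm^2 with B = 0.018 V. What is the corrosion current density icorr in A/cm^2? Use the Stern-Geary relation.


Apply the Stern-Geary relation: icorr = B / Rp
icorr = 0.018 / 379 = 4.749×10^-5 A/cm^2

4.749×10^-5 A/cm^2


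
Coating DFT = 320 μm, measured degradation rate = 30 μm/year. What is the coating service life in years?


Service life = thickness / degradation rate
Life = 320 / 30 = 10.7 years

10.7 years


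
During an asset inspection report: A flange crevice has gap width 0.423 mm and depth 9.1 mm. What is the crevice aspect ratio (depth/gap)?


Aspect ratio = depth / gap
Ratio = 9.1 / 0.423 = 21.5

21.5


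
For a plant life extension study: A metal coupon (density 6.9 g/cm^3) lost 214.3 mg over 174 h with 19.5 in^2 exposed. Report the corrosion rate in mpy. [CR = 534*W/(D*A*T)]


Apply the mpy weight-loss relation: CR = 534 * W / (D * A * T)
Numerator: 534 * 214.3 = 114436.2
Denominator: 6.9 * 19.5 * 174 = 23411.7
CR = 114436.2 / 23411.7 = 4.888 mpy

4.888 mpy


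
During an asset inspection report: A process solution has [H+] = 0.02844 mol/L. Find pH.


pH = −log10[H+]
pH = −log10(0.02844) = 1.55

1.55


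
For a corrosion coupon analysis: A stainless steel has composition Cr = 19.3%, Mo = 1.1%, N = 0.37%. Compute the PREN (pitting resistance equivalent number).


Apply the PREN formula: PREN = Cr + 3.3*Mo + 16*N
PREN = 19.3 + 3.3*1.1 + 16*0.37
PREN = 19.3 + 3.63 + 5.92 = 28.85

28.85


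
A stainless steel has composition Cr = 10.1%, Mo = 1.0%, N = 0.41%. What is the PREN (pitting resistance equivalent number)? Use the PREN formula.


Apply the PREN formula: PREN = Cr + 3.3*Mo + 16*N
PREN = 10.1 + 3.3*1.0 + 16*0.41
PREN = 10.1 + 3.3 + 6.56 = 19.96

19.96


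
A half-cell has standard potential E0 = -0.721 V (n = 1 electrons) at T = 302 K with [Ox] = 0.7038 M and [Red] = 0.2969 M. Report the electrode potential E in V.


Apply the Nernst equation: E = E0 + (RT/nF)*ln([Ox]/[Red])
Step 1: RT/nF = 8.314*302/(1*96485) = 0.02602299 V
Step 2: [Ox]/[Red] = 0.7038/0.2969 = 2.370495
Step 3: ln(2.370495) = 0.863099
Step 4: correction = 0.02602299 * 0.863099 = 0.0225 V
E = -0.721 + 0.0225 = -0.6985 V

-0.6985 V


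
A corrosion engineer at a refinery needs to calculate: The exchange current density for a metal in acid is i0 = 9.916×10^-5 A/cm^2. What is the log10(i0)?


i0 = 9.916×10^-5 A/cm^2
log10(i0) = -4.004

-4.004


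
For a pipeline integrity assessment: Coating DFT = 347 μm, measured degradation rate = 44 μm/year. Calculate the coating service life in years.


Service life = thickness / degradation rate
Life = 347 / 44 = 7.9 years

7.9 years


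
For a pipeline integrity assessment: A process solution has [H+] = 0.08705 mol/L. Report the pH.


pH = −log10[H+]
pH = −log10(0.08705) = 1.06

1.06


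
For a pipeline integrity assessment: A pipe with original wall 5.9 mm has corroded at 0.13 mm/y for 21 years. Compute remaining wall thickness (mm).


Remaining wall = original − CR × time
t = 5.9 − 0.13*21 = 5.9 − 2.73 = 3.17 mm

3.17 mm


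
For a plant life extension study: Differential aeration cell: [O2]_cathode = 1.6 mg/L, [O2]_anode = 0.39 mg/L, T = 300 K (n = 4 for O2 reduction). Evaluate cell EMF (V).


Apply the Nernst concentration-cell relation: E = (RT/nF)*ln(C_cathode/C_anode)
RT/nF = 8.314*300/(4*96485) = 0.00646266 V
ln(1.6/0.39) = 1.41161
E = 0.00646266 * 1.41161 = 0.00912 V

0.00912 V


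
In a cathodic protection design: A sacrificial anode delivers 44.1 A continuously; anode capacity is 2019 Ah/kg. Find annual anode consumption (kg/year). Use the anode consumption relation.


Annual consumption = current * hours per year / capacity
Rate = 44.1 * 8760 / 2019 = 191.3 kg/year

191.3 kg/year


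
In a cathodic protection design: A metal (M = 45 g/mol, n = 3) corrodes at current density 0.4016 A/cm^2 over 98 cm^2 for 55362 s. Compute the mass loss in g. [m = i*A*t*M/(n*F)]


Apply Faraday's law: m = i*A*t*M / (n*F)
Total charge passed Q = i*A*t = 0.4016*98*55362 = 2178871.1616 C
m = Q*M/(n*F) = 2178871.1616*45/(3*96485) = 338.737 g

338.737 g


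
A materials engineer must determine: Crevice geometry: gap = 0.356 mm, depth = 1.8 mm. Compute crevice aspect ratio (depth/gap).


Aspect ratio = depth / gap
Ratio = 1.8 / 0.356 = 5.1

5.1


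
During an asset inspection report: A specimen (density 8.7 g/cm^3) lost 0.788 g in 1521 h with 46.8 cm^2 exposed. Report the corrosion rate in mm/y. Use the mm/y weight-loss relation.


Apply the mm/y weight-loss relation: CR = 87600 * W / (D * A * T)
Numerator: 87600 * 0.788 = 69028.8
Denominator: 8.7 * 46.8 * 1521 = 619290.36
CR = 69028.8 / 619290.36 = 0.11146 mm/y

0.11146 mm/y


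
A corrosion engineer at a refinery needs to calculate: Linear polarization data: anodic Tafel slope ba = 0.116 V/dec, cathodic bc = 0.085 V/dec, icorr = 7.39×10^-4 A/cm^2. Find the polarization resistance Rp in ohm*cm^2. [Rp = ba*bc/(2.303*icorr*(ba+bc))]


Apply the Stern-Geary equation: Rp = ba*bc / (2.303*icorr*(ba+bc))
ba*bc = 0.116*0.085 = 0.00986
ba+bc = 0.201; 2.303*icorr*(ba+bc) = 2.303*7.39×10^-4*0.201 = 3.4208532×10^-4
Rp = 0.00986 / 3.4208532×10^-4 = 28.8 ohm*cm^2

28.8 ohm*cm^2


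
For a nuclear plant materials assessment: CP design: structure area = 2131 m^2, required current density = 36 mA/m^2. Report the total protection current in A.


I = area * current density, then convert mA → A (÷1000)
I = 2131 * 36 / 1000 = 76.72 A

76.72 A


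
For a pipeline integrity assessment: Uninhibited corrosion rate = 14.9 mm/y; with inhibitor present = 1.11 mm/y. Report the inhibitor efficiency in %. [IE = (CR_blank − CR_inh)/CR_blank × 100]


Apply the inhibitor-efficiency definition: IE = (CR_blank − CR_inh)/CR_blank × 100
IE = (14.9 − 1.11) / 14.9 × 100
IE = 13.79 / 14.9 × 100 = 92.6 %

92.6 %


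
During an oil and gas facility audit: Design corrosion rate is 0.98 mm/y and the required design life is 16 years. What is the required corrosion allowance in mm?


Corrosion allowance = CR × design life
CA = 0.98 * 16 = 15.68 mm

15.68 mm


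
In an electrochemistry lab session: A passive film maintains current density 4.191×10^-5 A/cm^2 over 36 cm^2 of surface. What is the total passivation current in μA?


I = i_pass * A, then convert A → μA (×10^6)
I = 4.191×10^-5 * 36 * 10^6 = 1508.76 μA

1508.76 μA


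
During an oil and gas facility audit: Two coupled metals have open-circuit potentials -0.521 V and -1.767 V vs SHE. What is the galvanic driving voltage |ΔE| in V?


Driving voltage is the absolute potential difference.
|ΔE| = |-0.521 − (-1.767)| = 1.246 V

1.246 V


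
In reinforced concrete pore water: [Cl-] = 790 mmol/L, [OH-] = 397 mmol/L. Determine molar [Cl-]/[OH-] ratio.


Threshold parameter = [Cl-] / [OH-] (molar basis; both in mmol/L, so units cancel)
Ratio = 790 / 397 = 1.99

1.99


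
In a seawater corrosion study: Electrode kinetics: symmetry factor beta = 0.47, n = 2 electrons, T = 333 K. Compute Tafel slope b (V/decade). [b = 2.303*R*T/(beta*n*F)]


Apply the Tafel slope relation: b = 2.303*R*T/(beta*n*F)
Numerator: 2.303 * 8.314 * 333 = 6376.0
Denominator: 0.47 * 2 * 96485 = 90695.9
b = 6376.0 / 90695.9 = 0.0703 V/decade

0.0703 V/decade


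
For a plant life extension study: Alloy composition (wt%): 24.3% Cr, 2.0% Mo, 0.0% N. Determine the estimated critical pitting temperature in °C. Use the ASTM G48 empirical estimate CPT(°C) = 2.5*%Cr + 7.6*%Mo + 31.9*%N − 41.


Apply the ASTM G48 empirical CPT estimate: CPT(°C) = 2.5*%Cr + 7.6*%Mo + 31.9*%N − 41
2.5*24.3 = 60.75; 7.6*2.0 = 15.2; 31.9*0.0 = 0
CPT = 60.75 + 15.2 + 0 − 41 = 34.95 °C
Rounded to 0.1 °C: CPT ≈ 35.0 °C

35.0 °C


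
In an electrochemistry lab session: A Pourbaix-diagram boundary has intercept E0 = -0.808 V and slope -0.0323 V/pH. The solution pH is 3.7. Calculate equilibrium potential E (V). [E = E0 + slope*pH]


Apply the Pourbaix line equation: E = E0 + slope*pH
E = -0.808 + (-0.0323)*3.7 = -0.808 + (-0.11951) = -0.92751 V
Rounded to 3 decimal places: E = -0.928 V

-0.928 V


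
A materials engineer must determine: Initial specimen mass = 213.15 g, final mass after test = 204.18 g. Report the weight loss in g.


Weight loss = initial − final
WL = 213.15 − 204.18 = 8.97 g

8.97 g


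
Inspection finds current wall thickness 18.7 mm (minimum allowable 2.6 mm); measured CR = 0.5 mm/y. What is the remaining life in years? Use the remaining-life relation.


Apply the remaining-life relation: RL = (t_current − t_min) / CR
RL = (18.7 − 2.6) / 0.5 = 16.1 / 0.5 = 32.2 years

32.2 years


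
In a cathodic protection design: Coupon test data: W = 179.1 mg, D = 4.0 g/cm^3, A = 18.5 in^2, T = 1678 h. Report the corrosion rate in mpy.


Apply the mpy weight-loss relation: CR = 534 * W / (D * A * T)
Numerator: 534 * 179.1 = 95639.4
Denominator: 4.0 * 18.5 * 1678 = 124172.0
CR = 95639.4 / 124172.0 = 0.7702 mpy

0.7702 mpy


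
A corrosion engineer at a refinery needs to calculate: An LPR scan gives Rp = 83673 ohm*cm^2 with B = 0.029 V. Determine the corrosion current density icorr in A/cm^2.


Apply the Stern-Geary relation: icorr = B / Rp
icorr = 0.029 / 83673 = 3.466×10^-7 A/cm^2

3.466×10^-7 A/cm^2


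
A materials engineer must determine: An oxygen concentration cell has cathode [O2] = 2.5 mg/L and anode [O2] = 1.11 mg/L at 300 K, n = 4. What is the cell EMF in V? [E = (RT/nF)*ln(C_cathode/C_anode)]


Apply the Nernst concentration-cell relation: E = (RT/nF)*ln(C_cathode/C_anode)
RT/nF = 8.314*300/(4*96485) = 0.00646266 V
ln(2.5/1.11) = 0.81193
E = 0.00646266 * 0.81193 = 0.00525 V

0.00525 V


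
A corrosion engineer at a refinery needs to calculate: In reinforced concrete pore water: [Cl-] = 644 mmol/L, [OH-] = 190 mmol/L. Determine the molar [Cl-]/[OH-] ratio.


Threshold parameter = [Cl-] / [OH-] (molar basis; both in mmol/L, so units cancel)
Ratio = 644 / 190 = 3.39

3.39


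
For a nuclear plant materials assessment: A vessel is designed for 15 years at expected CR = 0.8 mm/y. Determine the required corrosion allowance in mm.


Corrosion allowance = CR × design life
CA = 0.8 * 15 = 12.0 mm

12.0 mm


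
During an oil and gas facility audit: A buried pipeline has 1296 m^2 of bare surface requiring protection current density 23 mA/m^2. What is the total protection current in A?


I = area * current density, then convert mA → A (÷1000)
I = 1296 * 23 / 1000 = 29.81 A

29.81 A


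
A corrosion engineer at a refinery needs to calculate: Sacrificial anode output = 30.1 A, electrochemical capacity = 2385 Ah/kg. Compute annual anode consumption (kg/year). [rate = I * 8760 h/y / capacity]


Annual consumption = current * hours per year / capacity
Rate = 30.1 * 8760 / 2385 = 110.6 kg/year

110.6 kg/year


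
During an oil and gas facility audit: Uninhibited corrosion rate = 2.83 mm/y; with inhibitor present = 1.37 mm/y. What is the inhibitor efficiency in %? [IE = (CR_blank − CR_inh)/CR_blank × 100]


Apply the inhibitor-efficiency definition: IE = (CR_blank − CR_inh)/CR_blank × 100
IE = (2.83 − 1.37) / 2.83 × 100
IE = 1.46 / 2.83 × 100 = 51.6 %

51.6 %


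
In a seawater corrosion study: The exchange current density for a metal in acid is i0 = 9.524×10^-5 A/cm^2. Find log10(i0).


i0 = 9.524×10^-5 A/cm^2
log10(i0) = -4.021

-4.021


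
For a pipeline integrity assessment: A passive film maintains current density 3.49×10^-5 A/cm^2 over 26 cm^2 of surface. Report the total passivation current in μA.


I = i_pass * A, then convert A → μA (×10^6)
I = 3.49×10^-5 * 26 * 10^6 = 907.4 μA

907.4 μA


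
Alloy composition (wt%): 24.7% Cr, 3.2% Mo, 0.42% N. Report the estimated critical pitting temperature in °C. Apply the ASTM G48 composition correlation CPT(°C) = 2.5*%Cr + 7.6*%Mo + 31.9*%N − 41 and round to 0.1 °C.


Apply the ASTM G48 empirical CPT estimate: CPT(°C) = 2.5*%Cr + 7.6*%Mo + 31.9*%N − 41
2.5*24.7 = 61.75; 7.6*3.2 = 24.32; 31.9*0.42 = 13.398
CPT = 61.75 + 24.32 + 13.398 − 41 = 58.468 °C
Rounded to 0.1 °C: CPT ≈ 58.5 °C

58.5 °C


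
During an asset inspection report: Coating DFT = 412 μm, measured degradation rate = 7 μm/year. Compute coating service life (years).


Service life = thickness / degradation rate
Life = 412 / 7 = 58.9 years

58.9 years


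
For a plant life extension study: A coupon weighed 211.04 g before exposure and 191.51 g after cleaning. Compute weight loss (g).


Weight loss = initial − final
WL = 211.04 − 191.51 = 19.53 g

19.53 g


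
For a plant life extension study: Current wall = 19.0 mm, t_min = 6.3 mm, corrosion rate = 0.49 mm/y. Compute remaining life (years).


Apply the remaining-life relation: RL = (t_current − t_min) / CR
RL = (19.0 − 6.3) / 0.49 = 12.7 / 0.49 = 25.9 years

25.9 years


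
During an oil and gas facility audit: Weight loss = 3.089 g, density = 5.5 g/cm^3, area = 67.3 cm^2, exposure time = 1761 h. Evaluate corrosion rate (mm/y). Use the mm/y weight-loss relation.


Apply the mm/y weight-loss relation: CR = 87600 * W / (D * A * T)
Numerator: 87600 * 3.089 = 270596.4
Denominator: 5.5 * 67.3 * 1761 = 651834.15
CR = 270596.4 / 651834.15 = 0.415131 mm/y

0.415131 mm/y


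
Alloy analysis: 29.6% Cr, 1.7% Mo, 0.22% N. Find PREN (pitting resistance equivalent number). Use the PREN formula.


Apply the PREN formula: PREN = Cr + 3.3*Mo + 16*N
PREN = 29.6 + 3.3*1.7 + 16*0.22
PREN = 29.6 + 5.61 + 3.52 = 38.73

38.73


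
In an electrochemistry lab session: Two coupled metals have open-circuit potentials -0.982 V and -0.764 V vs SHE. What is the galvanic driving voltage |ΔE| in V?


Driving voltage is the absolute potential difference.
|ΔE| = |-0.982 − (-0.764)| = 0.218 V

0.218 V


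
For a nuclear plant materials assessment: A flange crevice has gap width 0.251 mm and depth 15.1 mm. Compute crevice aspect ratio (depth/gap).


Aspect ratio = depth / gap
Ratio = 15.1 / 0.251 = 60.2

60.2


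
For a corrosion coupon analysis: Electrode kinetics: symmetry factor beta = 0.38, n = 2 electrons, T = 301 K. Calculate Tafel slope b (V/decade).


Apply the Tafel slope relation: b = 2.303*R*T/(beta*n*F)
Numerator: 2.303 * 8.314 * 301 = 5763.29
Denominator: 0.38 * 2 * 96485 = 73328.6
b = 5763.29 / 73328.6 = 0.0786 V/decade

0.0786 V/decade


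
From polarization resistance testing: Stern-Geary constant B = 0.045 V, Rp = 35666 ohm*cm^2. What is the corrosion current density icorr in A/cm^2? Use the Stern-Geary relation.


Apply the Stern-Geary relation: icorr = B / Rp
icorr = 0.045 / 35666 = 1.262×10^-6 A/cm^2

1.262×10^-6 A/cm^2


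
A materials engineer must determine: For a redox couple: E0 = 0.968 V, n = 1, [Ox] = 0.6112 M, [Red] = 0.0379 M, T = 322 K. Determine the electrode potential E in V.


Apply the Nernst equation: E = E0 + (RT/nF)*ln([Ox]/[Red])
Step 1: RT/nF = 8.314*322/(1*96485) = 0.02774636 V
Step 2: [Ox]/[Red] = 0.6112/0.0379 = 16.126649
Step 3: ln(16.126649) = 2.780473
Step 4: correction = 0.02774636 * 2.780473 = 0.0771 V
E = 0.968 + 0.0771 = 1.0451 V

1.0451 V


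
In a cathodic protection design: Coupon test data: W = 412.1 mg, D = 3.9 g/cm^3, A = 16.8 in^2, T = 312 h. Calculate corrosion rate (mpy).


Apply the mpy weight-loss relation: CR = 534 * W / (D * A * T)
Numerator: 534 * 412.1 = 220061.4
Denominator: 3.9 * 16.8 * 312 = 20442.24
CR = 220061.4 / 20442.24 = 10.765 mpy

10.765 mpy


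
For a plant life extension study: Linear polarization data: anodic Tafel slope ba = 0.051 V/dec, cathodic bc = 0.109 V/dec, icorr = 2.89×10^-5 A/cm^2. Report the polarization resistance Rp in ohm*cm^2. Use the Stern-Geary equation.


Apply the Stern-Geary equation: Rp = ba*bc / (2.303*icorr*(ba+bc))
ba*bc = 0.051*0.109 = 0.005559
ba+bc = 0.16; 2.303*icorr*(ba+bc) = 2.303*2.89×10^-5*0.16 = 1.0649072×10^-5
Rp = 0.005559 / 1.0649072×10^-5 = 522.0 ohm*cm^2

522.0 ohm*cm^2


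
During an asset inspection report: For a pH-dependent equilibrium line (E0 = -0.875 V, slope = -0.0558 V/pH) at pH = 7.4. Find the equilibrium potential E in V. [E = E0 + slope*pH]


Apply the Pourbaix line equation: E = E0 + slope*pH
E = -0.875 + (-0.0558)*7.4 = -0.875 + (-0.41292) = -1.28792 V
Rounded to 3 decimal places: E = -1.288 V

-1.288 V


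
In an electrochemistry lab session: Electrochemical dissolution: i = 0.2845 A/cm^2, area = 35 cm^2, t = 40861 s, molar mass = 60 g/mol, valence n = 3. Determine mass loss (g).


Apply Faraday's law: m = i*A*t*M / (n*F)
Total charge passed Q = i*A*t = 0.2845*35*40861 = 406873.4075 C
m = Q*M/(n*F) = 406873.4075*60/(3*96485) = 84.339 g

84.339 g


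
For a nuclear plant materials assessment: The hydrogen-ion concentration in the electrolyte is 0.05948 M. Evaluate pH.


pH = −log10[H+]
pH = −log10(0.05948) = 1.23

1.23


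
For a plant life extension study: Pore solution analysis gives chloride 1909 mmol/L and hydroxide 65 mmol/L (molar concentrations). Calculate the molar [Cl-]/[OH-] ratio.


Threshold parameter = [Cl-] / [OH-] (molar basis; both in mmol/L, so units cancel)
Ratio = 1909 / 65 = 29.37

29.37


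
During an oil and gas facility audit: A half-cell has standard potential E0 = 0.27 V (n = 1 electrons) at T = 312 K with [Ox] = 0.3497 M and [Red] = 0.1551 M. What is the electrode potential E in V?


Apply the Nernst equation: E = E0 + (RT/nF)*ln([Ox]/[Red])
Step 1: RT/nF = 8.314*312/(1*96485) = 0.02688468 V
Step 2: [Ox]/[Red] = 0.3497/0.1551 = 2.254674
Step 3: ln(2.254674) = 0.813005
Step 4: correction = 0.02688468 * 0.813005 = 0.022 V
E = 0.27 + 0.022 = 0.292 V

0.292 V


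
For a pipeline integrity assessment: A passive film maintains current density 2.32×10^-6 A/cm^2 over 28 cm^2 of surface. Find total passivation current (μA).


I = i_pass * A, then convert A → μA (×10^6)
I = 2.32×10^-6 * 28 * 10^6 = 64.96 μA

64.96 μA
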